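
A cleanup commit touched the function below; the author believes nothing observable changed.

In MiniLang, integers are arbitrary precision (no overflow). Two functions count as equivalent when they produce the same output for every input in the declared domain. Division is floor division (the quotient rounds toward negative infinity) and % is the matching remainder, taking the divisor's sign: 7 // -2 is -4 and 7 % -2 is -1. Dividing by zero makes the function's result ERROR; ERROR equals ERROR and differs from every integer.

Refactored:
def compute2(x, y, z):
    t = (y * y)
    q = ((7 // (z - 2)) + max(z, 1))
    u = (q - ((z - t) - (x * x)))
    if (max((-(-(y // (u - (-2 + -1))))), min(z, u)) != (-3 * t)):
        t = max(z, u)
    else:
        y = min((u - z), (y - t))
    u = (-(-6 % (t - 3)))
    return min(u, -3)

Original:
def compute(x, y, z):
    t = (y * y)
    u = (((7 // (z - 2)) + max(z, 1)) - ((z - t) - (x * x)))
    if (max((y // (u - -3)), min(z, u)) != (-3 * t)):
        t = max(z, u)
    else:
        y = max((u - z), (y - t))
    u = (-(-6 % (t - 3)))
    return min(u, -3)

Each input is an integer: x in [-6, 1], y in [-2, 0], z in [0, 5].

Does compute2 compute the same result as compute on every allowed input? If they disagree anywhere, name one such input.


The edit looks behavioral (`max((u - z), (y - t))` became `min((u - z), (y - t))`), but over these ranges it never changes the outcome.
One worked example (x=-4, y=-2, z=5) — compute: t=4, then u=22, then (max((y // (u - -3)), min(z, u)) != (-3 * t)) is true, then t=22, then u=-13, then returns -13; compute2: t=4, then q=7, then u=22, then (max((-(-(y // (u - (-2 + -1))))), min(z, u)) != (-3 * t)) is true, then t=22, then u=-13, then returns -13; agreement on -13.
Across all 144 domain points the two functions coincide.
verdict: equivalent


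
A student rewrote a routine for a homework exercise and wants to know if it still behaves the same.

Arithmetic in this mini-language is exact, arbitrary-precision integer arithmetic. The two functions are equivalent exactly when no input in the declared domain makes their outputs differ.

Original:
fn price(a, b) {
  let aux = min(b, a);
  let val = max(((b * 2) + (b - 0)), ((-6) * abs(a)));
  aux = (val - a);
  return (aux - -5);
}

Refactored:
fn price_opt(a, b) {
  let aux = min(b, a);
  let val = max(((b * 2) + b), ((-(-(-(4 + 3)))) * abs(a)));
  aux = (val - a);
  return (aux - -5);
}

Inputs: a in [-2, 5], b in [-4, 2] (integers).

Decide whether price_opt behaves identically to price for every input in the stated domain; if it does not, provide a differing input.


Consider the input a=-1, b=-4.
price: aux becomes -4; next val becomes -6; next aux becomes -5; next final value 0
price_opt: aux becomes -4; next val becomes -7; next aux becomes -6; next final value -1
0 against -1: the behavior changed.
verdict: not equivalent; witness: a=-1, b=-4


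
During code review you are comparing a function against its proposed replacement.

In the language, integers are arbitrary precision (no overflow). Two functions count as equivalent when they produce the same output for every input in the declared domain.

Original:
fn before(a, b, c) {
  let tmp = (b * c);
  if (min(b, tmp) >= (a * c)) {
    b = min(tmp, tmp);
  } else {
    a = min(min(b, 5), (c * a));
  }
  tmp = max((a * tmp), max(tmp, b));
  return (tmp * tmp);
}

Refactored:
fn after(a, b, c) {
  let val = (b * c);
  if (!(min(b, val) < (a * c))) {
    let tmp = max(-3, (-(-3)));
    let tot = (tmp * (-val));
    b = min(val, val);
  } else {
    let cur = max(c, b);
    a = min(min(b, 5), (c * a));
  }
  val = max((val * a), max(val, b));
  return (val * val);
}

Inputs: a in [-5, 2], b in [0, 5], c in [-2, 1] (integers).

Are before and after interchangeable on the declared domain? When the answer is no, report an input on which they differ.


The two are interchangeable: comparison usage differs; also statement counts differ; also min/max/abs usage differs; also constant usage differs; also local variable names differ; also boolean connective usage differs; also arithmetic usage differs, and every declared input agrees.
One worked example (a=2, b=3, c=-2) — before: tmp=-6, then (min(b, tmp) >= (a * c)) is false, then a=-4, then tmp=24, then returns 576; after: val=-6, then (!(min(b, val) < (a * c))) is false, then cur=3, then a=-4, then val=24, then returns 576; agreement on 576.
Across all 192 domain points the two functions coincide.
verdict: equivalent


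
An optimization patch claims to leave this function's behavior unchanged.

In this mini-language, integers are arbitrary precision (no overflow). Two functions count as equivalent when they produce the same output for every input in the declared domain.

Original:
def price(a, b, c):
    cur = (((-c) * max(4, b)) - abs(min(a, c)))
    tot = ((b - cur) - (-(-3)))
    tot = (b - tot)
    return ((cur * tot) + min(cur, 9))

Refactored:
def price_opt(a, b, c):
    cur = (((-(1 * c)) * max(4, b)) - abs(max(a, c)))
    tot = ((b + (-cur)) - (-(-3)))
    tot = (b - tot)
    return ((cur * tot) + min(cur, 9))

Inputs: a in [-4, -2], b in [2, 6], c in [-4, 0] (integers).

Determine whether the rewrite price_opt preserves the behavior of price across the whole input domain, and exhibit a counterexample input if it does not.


Input a=-4, b=2, c=-3: 96 from price versus 117 from price_opt.
verdict: not equivalent; witness: a=-4, b=2, c=-3


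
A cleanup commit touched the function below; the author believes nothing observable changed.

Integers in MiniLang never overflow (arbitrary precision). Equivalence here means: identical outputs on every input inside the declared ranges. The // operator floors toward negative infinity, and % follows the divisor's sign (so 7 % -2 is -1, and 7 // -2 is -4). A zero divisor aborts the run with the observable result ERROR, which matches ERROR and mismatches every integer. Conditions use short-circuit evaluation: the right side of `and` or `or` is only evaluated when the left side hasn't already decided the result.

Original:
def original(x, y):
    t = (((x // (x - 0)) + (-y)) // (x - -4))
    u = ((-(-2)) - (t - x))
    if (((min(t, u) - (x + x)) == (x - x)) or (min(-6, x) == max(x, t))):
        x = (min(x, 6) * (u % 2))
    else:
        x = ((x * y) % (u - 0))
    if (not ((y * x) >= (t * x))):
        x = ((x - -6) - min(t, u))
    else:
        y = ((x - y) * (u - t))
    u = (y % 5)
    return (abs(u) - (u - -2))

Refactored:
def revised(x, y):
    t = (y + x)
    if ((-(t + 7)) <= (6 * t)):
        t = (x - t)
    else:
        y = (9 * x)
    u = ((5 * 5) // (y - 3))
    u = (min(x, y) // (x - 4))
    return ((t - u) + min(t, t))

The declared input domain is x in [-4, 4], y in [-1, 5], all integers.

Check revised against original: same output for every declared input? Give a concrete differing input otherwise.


Not equivalent: x=-4, y=-1 separates them (ERROR vs -14).
original: divide-by-zero, output ERROR
revised: t := -5 | ((-(t + 7)) <= (6 * t)): false | y := -36 | u := -1 | u := 4 | result -14
verdict: not equivalent; witness: x=-4, y=-1


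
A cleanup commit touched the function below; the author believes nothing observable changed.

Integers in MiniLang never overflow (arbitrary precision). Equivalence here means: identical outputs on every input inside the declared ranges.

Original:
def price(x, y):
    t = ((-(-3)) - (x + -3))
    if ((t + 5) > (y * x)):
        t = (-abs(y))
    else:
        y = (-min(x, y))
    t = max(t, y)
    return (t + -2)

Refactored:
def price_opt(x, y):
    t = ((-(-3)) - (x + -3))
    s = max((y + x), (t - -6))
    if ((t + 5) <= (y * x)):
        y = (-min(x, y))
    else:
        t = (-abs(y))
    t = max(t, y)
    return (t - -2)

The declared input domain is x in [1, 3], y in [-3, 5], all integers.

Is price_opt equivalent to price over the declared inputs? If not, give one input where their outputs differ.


Not equivalent: x=1, y=-3 separates them (-5 vs -1).
price: t becomes 5; next ((t + 5) > (y * x)) evaluates to true; next t becomes -3; next t becomes -3; next final value -5
price_opt: t becomes 5; next s becomes 11; next ((t + 5) <= (y * x)) evaluates to false; next t becomes -3; next t becomes -3; next final value -1
verdict: not equivalent; witness: x=1, y=-3


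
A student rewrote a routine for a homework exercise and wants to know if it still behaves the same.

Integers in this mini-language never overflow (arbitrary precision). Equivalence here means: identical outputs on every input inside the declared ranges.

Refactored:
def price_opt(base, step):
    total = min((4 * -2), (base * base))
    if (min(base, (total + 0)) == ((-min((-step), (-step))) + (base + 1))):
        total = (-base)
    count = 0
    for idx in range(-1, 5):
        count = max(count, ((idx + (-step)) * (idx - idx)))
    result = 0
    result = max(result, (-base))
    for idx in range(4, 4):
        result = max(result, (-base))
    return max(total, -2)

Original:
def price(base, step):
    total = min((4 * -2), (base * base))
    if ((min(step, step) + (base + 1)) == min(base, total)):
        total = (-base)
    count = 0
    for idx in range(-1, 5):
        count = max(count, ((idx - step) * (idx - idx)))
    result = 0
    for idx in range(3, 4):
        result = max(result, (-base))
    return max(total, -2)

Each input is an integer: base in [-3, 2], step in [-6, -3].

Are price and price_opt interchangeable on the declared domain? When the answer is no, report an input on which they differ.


Whatever the rewrite altered, no input in the stated domain can expose a difference.
Spot check at base=-1, step=-5 — price: total becomes -8; next ((min(step, step) + (base + 1)) == min(base, total)) evaluates to false; next count becomes 0; next at idx=-1:; next count becomes 0; next at idx=0:; next count becomes 0; next at idx=1:; next count becomes 0; next at idx=2:; next count becomes 0; next at idx=3:; next count becomes 0; next at idx=4:; next count becomes 0; next result becomes 0; next at idx=3:; next result becomes 1; next final value -2. price_opt: total becomes -8; next (min(base, (total + 0)) == ((-min((-step), (-step))) + (base + 1))) evaluates to false; next count becomes 0; next at idx=-1:; next count becomes 0; next at idx=0:; next count becomes 0; next at idx=1:; next count becomes 0; next at idx=2:; next count becomes 0; next at idx=3:; next count becomes 0; next at idx=4:; next count becomes 0; next result becomes 0; next result becomes 1; next idx never enters its loop body; next final value -2. Both give -2.
Every one of the 24 inputs gives matching results.
verdict: equivalent


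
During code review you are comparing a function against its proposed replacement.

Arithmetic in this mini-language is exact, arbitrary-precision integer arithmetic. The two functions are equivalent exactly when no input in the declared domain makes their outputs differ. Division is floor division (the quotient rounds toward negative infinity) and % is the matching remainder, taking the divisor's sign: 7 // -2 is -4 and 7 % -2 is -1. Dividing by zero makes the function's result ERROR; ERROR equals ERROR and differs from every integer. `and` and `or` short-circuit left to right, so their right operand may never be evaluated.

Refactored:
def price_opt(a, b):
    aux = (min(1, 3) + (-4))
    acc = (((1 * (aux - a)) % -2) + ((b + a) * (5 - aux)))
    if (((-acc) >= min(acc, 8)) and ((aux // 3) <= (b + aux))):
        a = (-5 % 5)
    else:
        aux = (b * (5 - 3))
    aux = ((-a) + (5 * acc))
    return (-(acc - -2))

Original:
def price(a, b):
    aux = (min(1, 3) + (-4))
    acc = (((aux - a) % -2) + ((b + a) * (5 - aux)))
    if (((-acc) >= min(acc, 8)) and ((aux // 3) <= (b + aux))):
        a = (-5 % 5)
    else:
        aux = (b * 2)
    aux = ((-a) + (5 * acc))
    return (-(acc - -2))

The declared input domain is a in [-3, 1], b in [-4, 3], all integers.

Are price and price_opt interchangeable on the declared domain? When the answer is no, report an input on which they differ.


Behavior is preserved: although constant usage differs; also arithmetic usage differs, the outputs never diverge.
One worked example (a=-1, b=-4) — price: aux becomes -3; next acc becomes -40; next (((-acc) >= min(acc, 8)) and ((aux // 3) <= (b + aux))) evaluates to false; next aux becomes -8; next aux becomes -199; next final value 38; price_opt: aux becomes -3; next acc becomes -40; next (((-acc) >= min(acc, 8)) and ((aux // 3) <= (b + aux))) evaluates to false; next aux becomes -8; next aux becomes -199; next final value 38; agreement on 38.
Across all 40 domain points the two functions coincide.
verdict: equivalent


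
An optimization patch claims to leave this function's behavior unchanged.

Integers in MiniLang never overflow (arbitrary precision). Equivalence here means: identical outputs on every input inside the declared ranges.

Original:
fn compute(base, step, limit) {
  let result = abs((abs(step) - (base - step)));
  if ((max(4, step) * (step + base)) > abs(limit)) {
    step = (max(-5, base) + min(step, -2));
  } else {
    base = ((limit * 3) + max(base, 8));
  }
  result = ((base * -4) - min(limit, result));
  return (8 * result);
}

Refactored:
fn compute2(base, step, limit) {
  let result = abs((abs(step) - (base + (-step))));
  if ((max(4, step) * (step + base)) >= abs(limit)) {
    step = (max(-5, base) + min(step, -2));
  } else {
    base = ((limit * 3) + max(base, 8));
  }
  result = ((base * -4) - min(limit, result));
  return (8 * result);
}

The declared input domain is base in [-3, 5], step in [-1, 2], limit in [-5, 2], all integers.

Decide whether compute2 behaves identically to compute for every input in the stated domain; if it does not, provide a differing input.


Take base=-2, step=2, limit=0.
compute: result = 6; ((max(4, step) * (step + base)) > abs(limit)) -> false; base = 8; result = -32; return -256
compute2: result = 6; ((max(4, step) * (step + base)) >= abs(limit)) -> true; step = -4; result = 8; return 64
-256 and 64 differ, so these are not the same function on this domain.
verdict: not equivalent; witness: base=-2, step=2, limit=0


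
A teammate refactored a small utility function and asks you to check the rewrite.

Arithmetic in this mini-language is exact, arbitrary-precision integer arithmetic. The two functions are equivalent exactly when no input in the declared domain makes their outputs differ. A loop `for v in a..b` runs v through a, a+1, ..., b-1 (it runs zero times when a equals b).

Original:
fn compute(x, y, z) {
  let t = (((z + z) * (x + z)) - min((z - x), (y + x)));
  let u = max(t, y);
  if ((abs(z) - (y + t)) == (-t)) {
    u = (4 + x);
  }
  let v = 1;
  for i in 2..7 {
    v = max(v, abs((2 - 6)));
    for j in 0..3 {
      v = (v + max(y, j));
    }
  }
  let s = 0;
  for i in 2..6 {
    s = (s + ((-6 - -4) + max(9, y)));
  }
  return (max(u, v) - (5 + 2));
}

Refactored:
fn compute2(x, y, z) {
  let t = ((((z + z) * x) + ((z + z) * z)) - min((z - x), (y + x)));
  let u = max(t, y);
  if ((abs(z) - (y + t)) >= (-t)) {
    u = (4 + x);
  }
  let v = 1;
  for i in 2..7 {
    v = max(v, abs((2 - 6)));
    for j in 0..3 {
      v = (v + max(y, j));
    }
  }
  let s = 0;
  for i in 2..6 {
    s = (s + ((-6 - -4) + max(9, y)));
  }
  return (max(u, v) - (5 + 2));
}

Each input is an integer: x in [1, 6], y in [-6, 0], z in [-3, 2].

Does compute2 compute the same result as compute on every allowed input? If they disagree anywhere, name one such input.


The rewrite breaks on x=2, y=-6, z=2, where the results are 13 and 12.
compute: t=20, then u=20, then ((abs(z) - (y + t)) == (-t)) is false, then v=1, then (i=2), then v=4, then (j=0), then v=4, then (j=1), then v=5, then (j=2), then v=7, then (i=3), then v=7, then (j=0), then v=7, then (j=1), then v=8, then (j=2), then v=10, then (i=4), then v=10, then (j=0), then v=10, then (j=1), then v=11, then (j=2), then v=13, then (i=5), then v=13, then (j=0), then v=13, then (j=1), then v=14, then (j=2), then v=16, then (i=6), then v=16, then (j=0), then v=16, then (j=1), then v=17, then (j=2), then v=19, then s=0, then (i=2), then s=7, then (i=3), then s=14, then (i=4), then s=21, then (i=5), then s=28, then returns 13
compute2: t=20, then u=20, then ((abs(z) - (y + t)) >= (-t)) is true, then u=6, then v=1, then (i=2), then v=4, then (j=0), then v=4, then (j=1), then v=5, then (j=2), then v=7, then (i=3), then v=7, then (j=0), then v=7, then (j=1), then v=8, then (j=2), then v=10, then (i=4), then v=10, then (j=0), then v=10, then (j=1), then v=11, then (j=2), then v=13, then (i=5), then v=13, then (j=0), then v=13, then (j=1), then v=14, then (j=2), then v=16, then (i=6), then v=16, then (j=0), then v=16, then (j=1), then v=17, then (j=2), then v=19, then s=0, then (i=2), then s=7, then (i=3), then s=14, then (i=4), then s=21, then (i=5), then s=28, then returns 12
verdict: not equivalent; witness: x=2, y=-6, z=2


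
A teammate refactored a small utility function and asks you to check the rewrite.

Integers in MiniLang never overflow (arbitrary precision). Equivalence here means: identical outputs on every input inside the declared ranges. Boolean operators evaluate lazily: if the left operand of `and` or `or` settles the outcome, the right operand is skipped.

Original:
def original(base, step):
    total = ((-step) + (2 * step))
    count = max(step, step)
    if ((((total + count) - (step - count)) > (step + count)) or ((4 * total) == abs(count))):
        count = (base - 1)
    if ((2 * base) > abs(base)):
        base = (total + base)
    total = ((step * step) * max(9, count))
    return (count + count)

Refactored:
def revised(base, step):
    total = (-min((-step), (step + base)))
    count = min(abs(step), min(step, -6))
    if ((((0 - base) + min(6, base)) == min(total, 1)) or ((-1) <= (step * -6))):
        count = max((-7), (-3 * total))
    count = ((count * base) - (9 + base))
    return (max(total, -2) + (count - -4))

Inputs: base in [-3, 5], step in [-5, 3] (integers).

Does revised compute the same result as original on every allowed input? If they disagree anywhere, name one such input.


Try base=-3, step=-5.
original: total=-5, then count=-5, then ((((total + count) - (step - count)) > (step + count)) or ((4 * total) == abs(count))) is false, then ((2 * base) > abs(base)) is false, then total=225, then returns -10
revised: total=8, then count=-6, then ((((0 - base) + min(6, base)) == min(total, 1)) or ((-1) <= (step * -6))) is true, then count=-7, then count=15, then returns 27
-10 against 27: the behavior changed.
verdict: not equivalent; witness: base=-3, step=-5


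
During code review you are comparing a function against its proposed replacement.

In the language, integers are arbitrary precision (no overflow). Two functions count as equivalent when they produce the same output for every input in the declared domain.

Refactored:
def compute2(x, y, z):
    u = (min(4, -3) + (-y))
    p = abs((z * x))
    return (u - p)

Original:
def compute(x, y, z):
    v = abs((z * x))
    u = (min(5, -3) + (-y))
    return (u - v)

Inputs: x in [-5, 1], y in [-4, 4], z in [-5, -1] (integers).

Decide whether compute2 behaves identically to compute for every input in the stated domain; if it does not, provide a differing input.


Equivalent. Although `5` became `4`, no input in the stated domain can expose it.
An exhaustive pass over the 315 declared inputs shows identical outputs.
Spot check at x=-4, y=4, z=-3 — compute: v = 12; u = -7; return -19. compute2: u = -7; p = 12; return -19. Both give -19.
verdict: equivalent


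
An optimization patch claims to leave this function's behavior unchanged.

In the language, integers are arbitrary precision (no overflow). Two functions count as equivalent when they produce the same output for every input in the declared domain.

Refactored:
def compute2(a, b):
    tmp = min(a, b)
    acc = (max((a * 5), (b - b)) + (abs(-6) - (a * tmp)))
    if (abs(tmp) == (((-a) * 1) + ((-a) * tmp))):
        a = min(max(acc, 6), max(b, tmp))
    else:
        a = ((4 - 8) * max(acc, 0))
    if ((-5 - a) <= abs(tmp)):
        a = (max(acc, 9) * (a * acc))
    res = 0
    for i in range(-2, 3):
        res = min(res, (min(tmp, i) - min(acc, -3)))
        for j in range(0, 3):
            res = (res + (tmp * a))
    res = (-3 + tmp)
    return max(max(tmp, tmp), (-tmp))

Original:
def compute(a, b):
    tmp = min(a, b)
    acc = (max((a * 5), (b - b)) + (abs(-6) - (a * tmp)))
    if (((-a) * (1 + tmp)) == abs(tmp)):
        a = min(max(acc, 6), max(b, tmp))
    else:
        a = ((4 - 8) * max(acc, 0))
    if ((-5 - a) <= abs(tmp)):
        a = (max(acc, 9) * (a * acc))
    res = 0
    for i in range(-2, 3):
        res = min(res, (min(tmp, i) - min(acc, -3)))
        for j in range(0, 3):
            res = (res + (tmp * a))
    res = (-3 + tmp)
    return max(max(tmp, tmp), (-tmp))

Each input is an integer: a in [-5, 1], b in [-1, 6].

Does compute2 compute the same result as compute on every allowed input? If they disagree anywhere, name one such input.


Changes here: arithmetic usage differs; the full 56-point sweep finds no disagreement.
verdict: equivalent


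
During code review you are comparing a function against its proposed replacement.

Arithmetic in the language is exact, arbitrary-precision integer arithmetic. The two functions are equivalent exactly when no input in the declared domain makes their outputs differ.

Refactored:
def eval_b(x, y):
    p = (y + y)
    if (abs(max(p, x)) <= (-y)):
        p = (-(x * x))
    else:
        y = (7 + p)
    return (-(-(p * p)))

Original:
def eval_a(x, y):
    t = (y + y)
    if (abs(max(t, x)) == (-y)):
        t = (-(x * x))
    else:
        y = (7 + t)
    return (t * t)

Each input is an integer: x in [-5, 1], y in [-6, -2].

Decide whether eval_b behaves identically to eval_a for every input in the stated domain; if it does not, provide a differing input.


Input x=-5, y=-6: 144 from eval_a versus 625 from eval_b.
verdict: not equivalent; witness: x=-5, y=-6


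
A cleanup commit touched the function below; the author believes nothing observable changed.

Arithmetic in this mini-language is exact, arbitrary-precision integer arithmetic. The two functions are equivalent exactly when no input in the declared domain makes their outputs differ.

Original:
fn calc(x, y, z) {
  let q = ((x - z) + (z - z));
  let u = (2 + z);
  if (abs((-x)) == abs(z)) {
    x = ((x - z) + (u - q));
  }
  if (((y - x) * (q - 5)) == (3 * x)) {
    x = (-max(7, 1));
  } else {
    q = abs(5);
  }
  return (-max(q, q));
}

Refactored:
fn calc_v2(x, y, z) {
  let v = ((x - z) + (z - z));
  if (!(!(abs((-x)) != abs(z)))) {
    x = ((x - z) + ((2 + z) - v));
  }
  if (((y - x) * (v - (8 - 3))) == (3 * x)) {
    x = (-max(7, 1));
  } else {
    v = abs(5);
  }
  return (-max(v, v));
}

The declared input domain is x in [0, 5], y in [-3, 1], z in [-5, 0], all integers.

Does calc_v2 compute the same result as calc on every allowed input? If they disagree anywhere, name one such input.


Not equivalent: x=0, y=0, z=-4 separates them (-4 vs -5).
calc: q = 4; u = -2; (abs((-x)) == abs(z)) -> false; (((y - x) * (q - 5)) == (3 * x)) -> true; x = -7; return -4
calc_v2: v = 4; (!(!(abs((-x)) != abs(z)))) -> true; x = -2; (((y - x) * (v - (8 - 3))) == (3 * x)) -> false; v = 5; return -5
verdict: not equivalent; witness: x=0, y=0, z=-4


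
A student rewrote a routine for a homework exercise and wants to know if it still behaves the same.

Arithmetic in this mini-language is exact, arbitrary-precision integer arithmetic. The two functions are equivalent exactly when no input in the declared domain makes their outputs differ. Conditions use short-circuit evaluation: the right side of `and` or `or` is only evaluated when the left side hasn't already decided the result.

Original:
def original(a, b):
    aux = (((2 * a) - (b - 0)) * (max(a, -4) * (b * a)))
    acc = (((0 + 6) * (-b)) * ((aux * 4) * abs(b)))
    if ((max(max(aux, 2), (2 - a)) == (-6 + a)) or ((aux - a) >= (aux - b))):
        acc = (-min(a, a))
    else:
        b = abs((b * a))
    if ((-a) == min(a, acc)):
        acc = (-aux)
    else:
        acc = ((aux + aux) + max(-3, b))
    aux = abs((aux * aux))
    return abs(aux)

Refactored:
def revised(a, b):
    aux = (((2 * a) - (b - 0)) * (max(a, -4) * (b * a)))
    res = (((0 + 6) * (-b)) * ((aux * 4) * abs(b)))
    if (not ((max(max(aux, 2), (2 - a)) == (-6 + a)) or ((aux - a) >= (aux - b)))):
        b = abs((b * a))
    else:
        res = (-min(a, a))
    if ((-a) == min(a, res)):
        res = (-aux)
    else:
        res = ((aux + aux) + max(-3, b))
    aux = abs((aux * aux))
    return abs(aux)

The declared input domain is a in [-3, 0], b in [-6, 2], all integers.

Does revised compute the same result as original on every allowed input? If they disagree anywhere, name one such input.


Differences: local variable names differ, and boolean connective usage differs — yet all 36 inputs agree.
verdict: equivalent


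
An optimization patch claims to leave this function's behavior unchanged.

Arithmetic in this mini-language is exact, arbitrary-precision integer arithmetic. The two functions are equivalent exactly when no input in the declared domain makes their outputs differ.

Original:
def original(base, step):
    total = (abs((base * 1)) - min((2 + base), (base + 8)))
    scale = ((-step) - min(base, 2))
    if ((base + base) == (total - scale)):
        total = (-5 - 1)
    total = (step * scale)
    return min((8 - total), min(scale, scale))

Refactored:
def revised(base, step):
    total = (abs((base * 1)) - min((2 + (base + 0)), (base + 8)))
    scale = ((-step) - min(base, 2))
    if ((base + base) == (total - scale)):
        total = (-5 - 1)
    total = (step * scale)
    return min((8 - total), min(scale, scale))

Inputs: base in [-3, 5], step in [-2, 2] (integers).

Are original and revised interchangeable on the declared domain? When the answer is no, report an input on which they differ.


Equivalent — the differences include arithmetic usage differs, constant usage differs, yet no declared input distinguishes the two.
One worked example (base=1, step=1) — original: total becomes -2; next scale becomes -2; next ((base + base) == (total - scale)) evaluates to false; next total becomes -2; next final value -2; revised: total becomes -2; next scale becomes -2; next ((base + base) == (total - scale)) evaluates to false; next total becomes -2; next final value -2; agreement on -2.
Every one of the 45 inputs gives matching results.
verdict: equivalent


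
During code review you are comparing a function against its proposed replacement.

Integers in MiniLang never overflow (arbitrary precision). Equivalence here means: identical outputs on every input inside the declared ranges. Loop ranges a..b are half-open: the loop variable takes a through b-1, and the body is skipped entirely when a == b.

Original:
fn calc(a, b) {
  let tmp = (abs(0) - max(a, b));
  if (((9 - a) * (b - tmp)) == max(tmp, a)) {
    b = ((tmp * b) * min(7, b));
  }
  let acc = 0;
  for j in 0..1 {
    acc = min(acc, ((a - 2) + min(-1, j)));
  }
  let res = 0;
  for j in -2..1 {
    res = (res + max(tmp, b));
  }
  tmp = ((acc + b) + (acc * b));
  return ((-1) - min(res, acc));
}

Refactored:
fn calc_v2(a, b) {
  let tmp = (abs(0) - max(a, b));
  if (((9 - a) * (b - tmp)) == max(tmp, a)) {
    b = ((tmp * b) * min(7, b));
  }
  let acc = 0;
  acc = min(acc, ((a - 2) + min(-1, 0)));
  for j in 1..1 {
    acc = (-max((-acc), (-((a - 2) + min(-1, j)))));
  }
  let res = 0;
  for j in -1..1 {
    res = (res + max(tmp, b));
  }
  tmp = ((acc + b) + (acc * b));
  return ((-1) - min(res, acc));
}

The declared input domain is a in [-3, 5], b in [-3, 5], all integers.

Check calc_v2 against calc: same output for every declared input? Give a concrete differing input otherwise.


Consider the input a=1, b=-3.
calc: tmp := -1 | (((9 - a) * (b - tmp)) == max(tmp, a)): false | acc := 0 | iter j=0: | acc := -2 | res := 0 | iter j=-2: | res := -1 | iter j=-1: | res := -2 | iter j=0: | res := -3 | tmp := 1 | result 2
calc_v2: tmp := -1 | (((9 - a) * (b - tmp)) == max(tmp, a)): false | acc := 0 | acc := -2 | loop over j: empty range | res := 0 | iter j=-1: | res := -1 | iter j=0: | res := -2 | tmp := 1 | result 1
2 vs 1 — the two versions disagree here.
verdict: not equivalent; witness: a=1, b=-3


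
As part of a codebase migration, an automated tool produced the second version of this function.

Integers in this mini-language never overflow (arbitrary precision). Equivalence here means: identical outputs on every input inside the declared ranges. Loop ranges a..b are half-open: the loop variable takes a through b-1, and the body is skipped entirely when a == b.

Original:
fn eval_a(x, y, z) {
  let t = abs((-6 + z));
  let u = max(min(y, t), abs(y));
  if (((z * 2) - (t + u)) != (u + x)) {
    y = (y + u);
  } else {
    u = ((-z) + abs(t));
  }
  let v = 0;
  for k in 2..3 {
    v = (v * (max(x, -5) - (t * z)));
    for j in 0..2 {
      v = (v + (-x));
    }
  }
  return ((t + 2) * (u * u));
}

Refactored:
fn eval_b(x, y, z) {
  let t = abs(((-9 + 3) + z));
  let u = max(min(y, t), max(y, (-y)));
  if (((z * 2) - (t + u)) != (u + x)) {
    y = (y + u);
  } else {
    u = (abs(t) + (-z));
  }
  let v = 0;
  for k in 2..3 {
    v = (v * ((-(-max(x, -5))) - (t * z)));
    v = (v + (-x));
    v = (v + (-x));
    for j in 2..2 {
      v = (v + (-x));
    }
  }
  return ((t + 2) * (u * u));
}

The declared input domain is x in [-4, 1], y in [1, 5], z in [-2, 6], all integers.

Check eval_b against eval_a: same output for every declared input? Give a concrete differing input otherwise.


The two versions differ — the changes include arithmetic usage differs; min/max/abs usage differs; loop structure differs; statement counts differ; constant usage differs.
Spot check at x=0, y=5, z=3 — eval_a: t = 3; u = 5; (((z * 2) - (t + u)) != (u + x)) -> true; y = 10; v = 0; [k=2]; v = 0; [j=0]; v = 0; [j=1]; v = 0; return 125. eval_b: t = 3; u = 5; (((z * 2) - (t + u)) != (u + x)) -> true; y = 10; v = 0; [k=2]; v = 0; v = 0; v = 0; the j loop: no iterations; return 125. Both give 125.
Across all 270 domain points the two functions coincide.
verdict: equivalent


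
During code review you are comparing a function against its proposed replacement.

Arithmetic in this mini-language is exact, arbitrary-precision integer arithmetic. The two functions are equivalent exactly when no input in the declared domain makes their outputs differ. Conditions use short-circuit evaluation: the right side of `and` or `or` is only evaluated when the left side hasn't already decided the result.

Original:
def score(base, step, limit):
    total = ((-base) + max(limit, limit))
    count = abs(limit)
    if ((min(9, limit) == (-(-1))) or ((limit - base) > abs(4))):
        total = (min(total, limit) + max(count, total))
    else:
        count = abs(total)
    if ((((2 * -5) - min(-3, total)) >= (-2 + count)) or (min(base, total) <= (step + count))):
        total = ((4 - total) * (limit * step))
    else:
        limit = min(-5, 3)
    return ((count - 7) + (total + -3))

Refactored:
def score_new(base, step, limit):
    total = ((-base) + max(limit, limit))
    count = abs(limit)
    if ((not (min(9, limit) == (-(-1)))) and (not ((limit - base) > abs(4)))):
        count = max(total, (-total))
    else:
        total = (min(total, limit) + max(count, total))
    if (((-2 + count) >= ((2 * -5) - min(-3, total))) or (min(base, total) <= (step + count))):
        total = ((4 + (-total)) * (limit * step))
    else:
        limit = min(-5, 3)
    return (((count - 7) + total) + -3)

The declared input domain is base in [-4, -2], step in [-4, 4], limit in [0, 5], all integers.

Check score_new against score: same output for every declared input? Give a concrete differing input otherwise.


These are not equivalent — on base=-2, step=-4, limit=1 the outputs split (-5 vs -9).
score: total becomes 3; next count becomes 1; next ((min(9, limit) == (-(-1))) or ((limit - base) > abs(4))) evaluates to true; next total becomes 4; next ((((2 * -5) - min(-3, total)) >= (-2 + count)) or (min(base, total) <= (step + count))) evaluates to false; next limit becomes -5; next final value -5
score_new: total becomes 3; next count becomes 1; next ((not (min(9, limit) == (-(-1)))) and (not ((limit - base) > abs(4)))) evaluates to false; next total becomes 4; next (((-2 + count) >= ((2 * -5) - min(-3, total))) or (min(base, total) <= (step + count))) evaluates to true; next total becomes 0; next final value -9
verdict: not equivalent; witness: base=-2, step=-4, limit=1


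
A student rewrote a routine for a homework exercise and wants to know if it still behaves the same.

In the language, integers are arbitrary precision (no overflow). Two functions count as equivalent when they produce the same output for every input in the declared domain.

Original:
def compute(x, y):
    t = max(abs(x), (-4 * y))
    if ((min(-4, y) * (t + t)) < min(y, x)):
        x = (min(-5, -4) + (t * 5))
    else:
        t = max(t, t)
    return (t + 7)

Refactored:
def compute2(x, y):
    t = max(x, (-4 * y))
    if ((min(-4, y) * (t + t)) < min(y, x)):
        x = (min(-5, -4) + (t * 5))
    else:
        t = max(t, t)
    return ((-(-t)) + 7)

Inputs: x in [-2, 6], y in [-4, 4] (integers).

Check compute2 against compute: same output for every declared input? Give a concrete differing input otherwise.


Take x=-2, y=0.
compute: t becomes 2; next ((min(-4, y) * (t + t)) < min(y, x)) evaluates to true; next x becomes 5; next final value 9
compute2: t becomes 0; next ((min(-4, y) * (t + t)) < min(y, x)) evaluates to false; next t becomes 0; next final value 7
9 != 7, so the rewrite changes behavior.
verdict: not equivalent; witness: x=-2, y=0


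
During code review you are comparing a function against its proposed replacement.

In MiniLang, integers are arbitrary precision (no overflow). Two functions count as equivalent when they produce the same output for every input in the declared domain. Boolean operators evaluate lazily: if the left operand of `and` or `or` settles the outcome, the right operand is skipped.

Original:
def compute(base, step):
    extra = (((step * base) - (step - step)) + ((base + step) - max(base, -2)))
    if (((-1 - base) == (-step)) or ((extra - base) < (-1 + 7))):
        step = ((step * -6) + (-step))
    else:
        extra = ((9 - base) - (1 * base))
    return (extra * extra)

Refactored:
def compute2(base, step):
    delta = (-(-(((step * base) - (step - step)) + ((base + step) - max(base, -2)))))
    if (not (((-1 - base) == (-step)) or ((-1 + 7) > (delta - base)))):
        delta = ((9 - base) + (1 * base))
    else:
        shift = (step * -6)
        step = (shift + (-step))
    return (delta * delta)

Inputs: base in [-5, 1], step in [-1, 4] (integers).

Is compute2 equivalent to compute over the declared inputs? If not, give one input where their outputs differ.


base=-5, step=-1 yields 361 from compute but 81 from compute2.
verdict: not equivalent; witness: base=-5, step=-1


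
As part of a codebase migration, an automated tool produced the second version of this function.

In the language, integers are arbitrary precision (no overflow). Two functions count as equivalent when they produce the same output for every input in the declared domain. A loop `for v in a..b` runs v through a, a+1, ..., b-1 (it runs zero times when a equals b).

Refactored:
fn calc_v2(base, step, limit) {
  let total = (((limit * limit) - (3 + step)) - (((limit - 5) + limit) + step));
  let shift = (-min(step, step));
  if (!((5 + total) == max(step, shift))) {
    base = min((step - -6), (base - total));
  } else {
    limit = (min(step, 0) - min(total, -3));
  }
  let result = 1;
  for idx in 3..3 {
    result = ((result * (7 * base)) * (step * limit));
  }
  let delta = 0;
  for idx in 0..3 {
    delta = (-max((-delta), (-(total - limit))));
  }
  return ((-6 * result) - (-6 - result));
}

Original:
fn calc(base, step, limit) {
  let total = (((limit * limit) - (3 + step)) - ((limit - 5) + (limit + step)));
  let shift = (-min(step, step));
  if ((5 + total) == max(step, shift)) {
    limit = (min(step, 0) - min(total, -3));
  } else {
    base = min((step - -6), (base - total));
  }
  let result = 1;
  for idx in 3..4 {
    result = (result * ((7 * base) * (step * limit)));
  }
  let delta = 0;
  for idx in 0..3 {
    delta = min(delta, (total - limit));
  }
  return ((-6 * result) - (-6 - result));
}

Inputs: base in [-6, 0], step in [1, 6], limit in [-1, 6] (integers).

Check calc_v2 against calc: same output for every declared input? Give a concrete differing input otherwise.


Run the pair on base=-6, step=1, limit=-1.
calc: total := 3 | shift := -1 | ((5 + total) == max(step, shift)): false | base := -9 | result := 1 | iter idx=3: | result := 63 | delta := 0 | iter idx=0: | delta := 0 | iter idx=1: | delta := 0 | iter idx=2: | delta := 0 | result -309
calc_v2: total := 3 | shift := -1 | (!((5 + total) == max(step, shift))): true | base := -9 | result := 1 | loop over idx: empty range | delta := 0 | iter idx=0: | delta := 0 | iter idx=1: | delta := 0 | iter idx=2: | delta := 0 | result 1
-309 and 1 differ, so these are not the same function on this domain.
verdict: not equivalent; witness: base=-6, step=1, limit=-1


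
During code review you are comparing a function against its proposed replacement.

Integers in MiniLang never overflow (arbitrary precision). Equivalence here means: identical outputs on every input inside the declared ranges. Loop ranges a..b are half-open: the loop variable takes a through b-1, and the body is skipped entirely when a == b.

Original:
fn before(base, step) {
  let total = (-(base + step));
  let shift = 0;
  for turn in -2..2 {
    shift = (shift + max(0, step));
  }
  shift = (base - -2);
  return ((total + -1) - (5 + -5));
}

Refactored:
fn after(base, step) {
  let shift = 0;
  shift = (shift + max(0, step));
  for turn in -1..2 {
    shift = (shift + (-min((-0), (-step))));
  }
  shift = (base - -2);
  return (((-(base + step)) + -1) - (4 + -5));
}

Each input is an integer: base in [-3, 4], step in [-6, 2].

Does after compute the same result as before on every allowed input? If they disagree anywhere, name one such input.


Consider the input base=-3, step=-6.
before: total := 9 | shift := 0 | iter turn=-2: | shift := 0 | iter turn=-1: | shift := 0 | iter turn=0: | shift := 0 | iter turn=1: | shift := 0 | shift := -1 | result 8
after: shift := 0 | shift := 0 | iter turn=-1: | shift := 0 | iter turn=0: | shift := 0 | iter turn=1: | shift := 0 | shift := -1 | result 9
8 vs 9 — the two versions disagree here.
verdict: not equivalent; witness: base=-3, step=-6


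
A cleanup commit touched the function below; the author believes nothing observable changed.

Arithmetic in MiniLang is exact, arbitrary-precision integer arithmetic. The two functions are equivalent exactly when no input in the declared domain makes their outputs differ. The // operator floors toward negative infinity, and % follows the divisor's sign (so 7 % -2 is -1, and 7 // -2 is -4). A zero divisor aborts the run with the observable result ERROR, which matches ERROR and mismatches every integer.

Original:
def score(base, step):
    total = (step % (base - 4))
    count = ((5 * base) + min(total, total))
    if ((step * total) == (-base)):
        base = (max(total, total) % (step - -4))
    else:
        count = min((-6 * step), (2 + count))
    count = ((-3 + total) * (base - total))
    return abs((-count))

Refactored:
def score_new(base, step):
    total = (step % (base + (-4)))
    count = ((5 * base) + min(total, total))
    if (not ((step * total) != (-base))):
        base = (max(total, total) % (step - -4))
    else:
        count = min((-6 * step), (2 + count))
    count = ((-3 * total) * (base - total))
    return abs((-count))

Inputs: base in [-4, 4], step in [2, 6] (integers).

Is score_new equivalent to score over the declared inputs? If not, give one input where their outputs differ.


Try base=-4, step=2.
score: total := -6 | count := -26 | ((step * total) == (-base)): false | count := -24 | count := -18 | result 18
score_new: total := -6 | count := -26 | (not ((step * total) != (-base))): false | count := -24 | count := 36 | result 36
18 != 36, so the rewrite changes behavior.
verdict: not equivalent; witness: base=-4, step=2
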